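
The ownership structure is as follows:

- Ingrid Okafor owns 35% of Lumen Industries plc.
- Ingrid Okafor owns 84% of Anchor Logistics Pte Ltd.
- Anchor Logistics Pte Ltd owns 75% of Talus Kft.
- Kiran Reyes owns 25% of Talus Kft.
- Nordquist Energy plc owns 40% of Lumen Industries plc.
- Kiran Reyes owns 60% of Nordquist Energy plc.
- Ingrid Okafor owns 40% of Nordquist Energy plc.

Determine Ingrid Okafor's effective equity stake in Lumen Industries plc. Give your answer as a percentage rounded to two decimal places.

51.00%

Ingrid reaches Lumen along 2 paths.
Via Nordquist: 40% × 40% = 16%.
Direct stake: 35% = 35%.
Total: 16% + 35% = 51%.
Rounded: 51.00%.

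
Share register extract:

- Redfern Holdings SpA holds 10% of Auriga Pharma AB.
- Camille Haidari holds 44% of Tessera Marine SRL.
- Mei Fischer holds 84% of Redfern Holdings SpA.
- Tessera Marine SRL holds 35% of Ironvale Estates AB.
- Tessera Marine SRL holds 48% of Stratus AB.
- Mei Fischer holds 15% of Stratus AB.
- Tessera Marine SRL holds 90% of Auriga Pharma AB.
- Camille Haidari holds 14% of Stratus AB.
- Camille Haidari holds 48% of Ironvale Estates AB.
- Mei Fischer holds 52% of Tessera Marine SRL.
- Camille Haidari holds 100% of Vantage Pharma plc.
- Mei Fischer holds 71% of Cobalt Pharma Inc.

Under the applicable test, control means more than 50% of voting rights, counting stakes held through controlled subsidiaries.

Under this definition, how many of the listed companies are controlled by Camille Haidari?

1

Camille holds 100% of Vantage, so Camille controls Vantage.
No other company's threshold is met.
Camille controls 1 company.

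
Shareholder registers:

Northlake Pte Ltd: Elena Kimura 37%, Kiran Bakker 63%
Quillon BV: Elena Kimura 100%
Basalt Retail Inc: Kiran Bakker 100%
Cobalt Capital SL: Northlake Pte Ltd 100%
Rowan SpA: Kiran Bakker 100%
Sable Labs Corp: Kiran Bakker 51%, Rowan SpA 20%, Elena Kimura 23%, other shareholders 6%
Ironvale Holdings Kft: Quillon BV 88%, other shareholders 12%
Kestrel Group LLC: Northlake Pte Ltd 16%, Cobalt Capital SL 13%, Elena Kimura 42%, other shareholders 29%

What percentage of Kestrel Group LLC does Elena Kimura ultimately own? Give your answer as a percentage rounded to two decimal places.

Elena reaches Kestrel along 3 paths.
Via Northlake: 37% × 16% = 5.92%.
Via Northlake → Cobalt: 37% × 100% × 13% = 4.81%.
Direct stake: 42% = 42%.
Total: 5.92% + 4.81% + 42% = 52.73%.

52.73%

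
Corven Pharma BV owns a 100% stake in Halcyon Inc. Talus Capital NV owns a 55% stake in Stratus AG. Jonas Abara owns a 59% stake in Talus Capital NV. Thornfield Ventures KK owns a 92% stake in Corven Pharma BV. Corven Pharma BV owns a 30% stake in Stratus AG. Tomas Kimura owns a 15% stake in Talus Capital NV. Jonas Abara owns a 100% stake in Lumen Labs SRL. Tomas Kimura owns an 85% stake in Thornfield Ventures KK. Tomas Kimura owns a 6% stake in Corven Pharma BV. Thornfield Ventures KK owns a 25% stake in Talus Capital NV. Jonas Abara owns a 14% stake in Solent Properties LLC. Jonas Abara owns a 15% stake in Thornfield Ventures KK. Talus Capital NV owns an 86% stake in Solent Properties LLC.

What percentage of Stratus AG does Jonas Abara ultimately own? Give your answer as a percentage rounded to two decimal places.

38.65%

Jonas reaches Stratus along 3 paths.
Via Thornfield → Talus: 15% × 25% × 55% = 2.0625%.
Via Talus: 59% × 55% = 32.45%.
Via Thornfield → Corven: 15% × 92% × 30% = 4.14%.
Total: 2.0625% + 32.45% + 4.14% = 38.6525%.
Rounded: 38.65%.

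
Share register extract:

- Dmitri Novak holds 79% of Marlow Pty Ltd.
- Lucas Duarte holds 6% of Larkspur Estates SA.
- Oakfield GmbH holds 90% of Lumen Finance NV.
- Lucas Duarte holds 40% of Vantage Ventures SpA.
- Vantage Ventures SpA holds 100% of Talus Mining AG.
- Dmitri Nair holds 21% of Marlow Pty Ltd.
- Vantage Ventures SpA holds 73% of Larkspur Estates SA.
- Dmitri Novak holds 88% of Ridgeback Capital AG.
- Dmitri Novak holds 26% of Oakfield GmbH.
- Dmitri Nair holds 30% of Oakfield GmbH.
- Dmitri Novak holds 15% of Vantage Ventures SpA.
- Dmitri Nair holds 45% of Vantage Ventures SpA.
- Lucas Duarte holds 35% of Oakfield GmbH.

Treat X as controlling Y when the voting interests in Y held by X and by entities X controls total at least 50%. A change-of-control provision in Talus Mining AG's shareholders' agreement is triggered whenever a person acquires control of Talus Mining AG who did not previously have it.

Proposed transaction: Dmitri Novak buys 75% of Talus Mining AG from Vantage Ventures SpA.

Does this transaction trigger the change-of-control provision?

Yes

The purchase adds only to Dmitri Novak's holdings (Vantage's stake shrinks), so Dmitri Novak is the only person who could newly come to control Talus.
Dmitri Novak holds 79% of Marlow, so Dmitri Novak controls Marlow.
Dmitri Novak holds 88% of Ridgeback, so Dmitri Novak controls Ridgeback.
Neither Dmitri Novak nor any entity Dmitri Novak controls holds any voting interest in Talus.
So before the transaction, Dmitri Novak does not control Talus.
After the purchase, Dmitri Novak holds 75% of Talus directly, and Vantage's stake falls to 25%.
Dmitri Novak holds 75% of Talus, so Dmitri Novak controls Talus.
Dmitri Novak did not control Talus before and does after, so the clause is triggered.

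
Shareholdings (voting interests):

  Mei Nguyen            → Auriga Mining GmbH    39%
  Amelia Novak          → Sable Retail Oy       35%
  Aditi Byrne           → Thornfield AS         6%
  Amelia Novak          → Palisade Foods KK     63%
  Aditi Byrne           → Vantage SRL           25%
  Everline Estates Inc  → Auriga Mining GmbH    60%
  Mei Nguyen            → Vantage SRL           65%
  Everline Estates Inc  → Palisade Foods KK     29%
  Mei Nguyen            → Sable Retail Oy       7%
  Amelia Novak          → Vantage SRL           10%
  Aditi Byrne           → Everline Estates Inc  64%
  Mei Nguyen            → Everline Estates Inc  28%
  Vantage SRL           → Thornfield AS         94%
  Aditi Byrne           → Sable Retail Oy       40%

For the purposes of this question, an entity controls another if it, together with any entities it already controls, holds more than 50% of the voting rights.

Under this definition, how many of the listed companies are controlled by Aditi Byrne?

2

Aditi holds 64% of Everline, so Aditi controls Everline.
Everline holds 60% of Auriga, so Aditi controls Auriga.
No other company's threshold is met.
Aditi controls 2 companies.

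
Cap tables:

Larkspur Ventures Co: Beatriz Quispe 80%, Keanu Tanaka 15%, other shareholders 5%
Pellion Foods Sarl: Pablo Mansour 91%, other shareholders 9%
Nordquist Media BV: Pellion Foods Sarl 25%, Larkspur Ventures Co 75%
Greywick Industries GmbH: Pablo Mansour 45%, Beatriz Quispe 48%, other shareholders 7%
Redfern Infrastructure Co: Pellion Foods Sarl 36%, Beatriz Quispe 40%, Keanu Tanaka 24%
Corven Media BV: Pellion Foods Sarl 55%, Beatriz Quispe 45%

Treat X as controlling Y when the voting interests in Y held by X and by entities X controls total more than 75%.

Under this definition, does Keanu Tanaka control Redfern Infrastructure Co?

Keanu's largest direct stake is 24% in Redfern, which does not meet the threshold, so Keanu controls no company.
In Redfern, Keanu's side holds only 24%, not > 75%.
So Keanu does not control Redfern.

No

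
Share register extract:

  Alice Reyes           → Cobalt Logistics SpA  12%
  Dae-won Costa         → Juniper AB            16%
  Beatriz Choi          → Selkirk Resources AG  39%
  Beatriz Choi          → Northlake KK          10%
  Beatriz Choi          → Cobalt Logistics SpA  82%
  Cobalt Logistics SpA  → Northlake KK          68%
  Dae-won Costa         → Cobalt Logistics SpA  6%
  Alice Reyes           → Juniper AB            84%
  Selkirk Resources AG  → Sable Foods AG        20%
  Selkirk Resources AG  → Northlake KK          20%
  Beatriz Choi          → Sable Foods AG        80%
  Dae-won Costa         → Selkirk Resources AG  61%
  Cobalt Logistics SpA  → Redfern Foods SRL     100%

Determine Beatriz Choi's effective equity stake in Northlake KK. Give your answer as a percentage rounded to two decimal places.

73.56%

Beatriz reaches Northlake along 3 paths.
Direct stake: 10% = 10%.
Via Selkirk: 39% × 20% = 7.8%.
Via Cobalt: 82% × 68% = 55.76%.
Total: 10% + 7.8% + 55.76% = 73.56%.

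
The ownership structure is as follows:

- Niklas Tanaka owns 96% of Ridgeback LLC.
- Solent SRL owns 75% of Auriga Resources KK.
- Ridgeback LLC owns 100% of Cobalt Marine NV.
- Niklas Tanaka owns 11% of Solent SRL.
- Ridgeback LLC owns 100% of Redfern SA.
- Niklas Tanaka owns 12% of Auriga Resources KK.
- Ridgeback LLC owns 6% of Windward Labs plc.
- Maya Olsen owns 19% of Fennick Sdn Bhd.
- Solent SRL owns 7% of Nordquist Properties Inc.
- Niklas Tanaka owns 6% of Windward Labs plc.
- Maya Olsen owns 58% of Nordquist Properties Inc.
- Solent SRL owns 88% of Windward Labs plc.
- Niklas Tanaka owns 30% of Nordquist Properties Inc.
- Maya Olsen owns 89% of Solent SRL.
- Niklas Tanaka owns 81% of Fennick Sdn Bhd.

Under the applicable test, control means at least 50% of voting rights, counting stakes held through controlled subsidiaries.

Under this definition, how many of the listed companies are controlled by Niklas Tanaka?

Niklas holds 81% of Fennick, so Niklas controls Fennick.
Niklas holds 96% of Ridgeback, so Niklas controls Ridgeback.
Ridgeback holds 100% of Cobalt, so Niklas controls Cobalt.
Ridgeback holds 100% of Redfern, so Niklas controls Redfern.
No other company's threshold is met.
Niklas controls 4 companies.

4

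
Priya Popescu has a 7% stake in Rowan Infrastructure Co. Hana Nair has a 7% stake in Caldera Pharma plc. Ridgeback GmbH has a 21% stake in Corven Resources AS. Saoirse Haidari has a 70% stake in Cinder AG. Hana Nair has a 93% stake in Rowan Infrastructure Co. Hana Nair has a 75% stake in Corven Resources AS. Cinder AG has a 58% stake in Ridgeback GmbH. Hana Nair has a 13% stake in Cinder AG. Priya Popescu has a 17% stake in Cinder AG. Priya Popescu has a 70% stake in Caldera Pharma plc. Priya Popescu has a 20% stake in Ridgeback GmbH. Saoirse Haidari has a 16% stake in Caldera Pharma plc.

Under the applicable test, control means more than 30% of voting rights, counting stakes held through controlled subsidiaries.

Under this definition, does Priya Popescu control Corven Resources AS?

No

Priya holds 70% of Caldera, so Priya controls Caldera.
Neither Priya nor any entity Priya controls holds any voting interest in Corven.
So Priya does not control Corven.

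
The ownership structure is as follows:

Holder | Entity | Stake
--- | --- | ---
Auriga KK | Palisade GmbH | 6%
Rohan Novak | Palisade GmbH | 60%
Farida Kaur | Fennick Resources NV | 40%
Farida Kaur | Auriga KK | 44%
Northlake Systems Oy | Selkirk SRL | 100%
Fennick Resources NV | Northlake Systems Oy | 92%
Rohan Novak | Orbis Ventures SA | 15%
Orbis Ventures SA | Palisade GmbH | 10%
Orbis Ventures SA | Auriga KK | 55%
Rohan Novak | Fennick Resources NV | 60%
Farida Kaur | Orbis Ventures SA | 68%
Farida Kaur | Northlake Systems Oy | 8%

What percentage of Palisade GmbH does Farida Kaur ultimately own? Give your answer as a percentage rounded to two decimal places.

Farida reaches Palisade along 3 paths.
Via Auriga: 44% × 6% = 2.64%.
Via Orbis → Auriga: 68% × 55% × 6% = 2.244%.
Via Orbis: 68% × 10% = 6.8%.
Total: 2.64% + 2.244% + 6.8% = 11.684%.
Rounded: 11.68%.

11.68%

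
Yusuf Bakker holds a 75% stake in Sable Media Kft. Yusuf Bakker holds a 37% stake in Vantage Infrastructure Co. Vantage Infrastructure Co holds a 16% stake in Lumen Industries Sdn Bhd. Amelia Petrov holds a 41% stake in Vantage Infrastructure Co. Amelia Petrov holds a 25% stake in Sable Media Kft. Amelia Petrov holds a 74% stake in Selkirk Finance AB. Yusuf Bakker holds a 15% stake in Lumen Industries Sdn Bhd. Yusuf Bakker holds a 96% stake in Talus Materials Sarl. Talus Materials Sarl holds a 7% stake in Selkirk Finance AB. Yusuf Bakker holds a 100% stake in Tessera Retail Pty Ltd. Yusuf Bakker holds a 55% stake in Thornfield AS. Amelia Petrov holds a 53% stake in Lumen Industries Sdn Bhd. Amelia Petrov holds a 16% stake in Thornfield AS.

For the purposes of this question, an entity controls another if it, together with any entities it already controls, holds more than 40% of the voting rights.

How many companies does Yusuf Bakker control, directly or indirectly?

4

Yusuf holds 96% of Talus, so Yusuf controls Talus.
Yusuf holds 55% of Thornfield, so Yusuf controls Thornfield.
Yusuf holds 75% of Sable, so Yusuf controls Sable.
Yusuf holds 100% of Tessera, so Yusuf controls Tessera.
No other company's threshold is met.
Yusuf controls 4 companies.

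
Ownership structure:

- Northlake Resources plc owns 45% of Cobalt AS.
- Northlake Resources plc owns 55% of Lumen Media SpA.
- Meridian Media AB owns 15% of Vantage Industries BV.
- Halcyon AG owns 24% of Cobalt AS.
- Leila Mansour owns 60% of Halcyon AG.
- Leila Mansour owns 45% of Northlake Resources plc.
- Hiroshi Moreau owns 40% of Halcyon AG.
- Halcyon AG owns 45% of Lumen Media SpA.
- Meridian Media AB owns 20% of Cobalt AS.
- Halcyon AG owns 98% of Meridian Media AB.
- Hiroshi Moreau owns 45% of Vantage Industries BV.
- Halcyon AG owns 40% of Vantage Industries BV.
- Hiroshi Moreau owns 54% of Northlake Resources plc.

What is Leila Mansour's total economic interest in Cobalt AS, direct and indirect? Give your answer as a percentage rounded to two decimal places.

Leila reaches Cobalt along 3 paths.
Via Halcyon → Meridian: 60% × 98% × 20% = 11.76%.
Via Halcyon: 60% × 24% = 14.4%.
Via Northlake: 45% × 45% = 20.25%.
Total: 11.76% + 14.4% + 20.25% = 46.41%.

46.41%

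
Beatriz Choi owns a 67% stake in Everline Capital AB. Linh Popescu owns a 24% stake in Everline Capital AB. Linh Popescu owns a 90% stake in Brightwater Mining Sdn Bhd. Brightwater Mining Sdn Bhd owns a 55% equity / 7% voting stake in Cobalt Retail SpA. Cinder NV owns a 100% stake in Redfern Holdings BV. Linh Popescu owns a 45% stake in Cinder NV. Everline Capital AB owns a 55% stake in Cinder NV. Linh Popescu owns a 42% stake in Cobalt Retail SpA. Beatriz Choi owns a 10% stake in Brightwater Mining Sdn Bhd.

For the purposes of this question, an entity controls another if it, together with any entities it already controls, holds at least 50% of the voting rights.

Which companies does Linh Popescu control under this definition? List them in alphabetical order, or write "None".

Brightwater Mining Sdn Bhd

Linh holds 90% of Brightwater, so Linh controls Brightwater.
No other company's threshold is met.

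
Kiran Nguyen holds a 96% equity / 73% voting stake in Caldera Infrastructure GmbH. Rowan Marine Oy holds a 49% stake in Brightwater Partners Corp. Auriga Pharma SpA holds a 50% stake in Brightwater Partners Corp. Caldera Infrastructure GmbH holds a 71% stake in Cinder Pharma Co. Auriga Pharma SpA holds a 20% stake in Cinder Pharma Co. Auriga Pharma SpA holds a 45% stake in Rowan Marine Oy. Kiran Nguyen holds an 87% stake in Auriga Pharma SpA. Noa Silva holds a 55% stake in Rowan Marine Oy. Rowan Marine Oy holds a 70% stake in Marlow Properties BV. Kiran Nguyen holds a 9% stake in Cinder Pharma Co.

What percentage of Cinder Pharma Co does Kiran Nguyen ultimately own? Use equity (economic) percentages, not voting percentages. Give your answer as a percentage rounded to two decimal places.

Kiran reaches Cinder along 3 paths.
Via Caldera: 96% × 71% = 68.16%.
Via Auriga: 87% × 20% = 17.4%.
Direct stake: 9% = 9%.
Total: 68.16% + 17.4% + 9% = 94.56%.

94.56%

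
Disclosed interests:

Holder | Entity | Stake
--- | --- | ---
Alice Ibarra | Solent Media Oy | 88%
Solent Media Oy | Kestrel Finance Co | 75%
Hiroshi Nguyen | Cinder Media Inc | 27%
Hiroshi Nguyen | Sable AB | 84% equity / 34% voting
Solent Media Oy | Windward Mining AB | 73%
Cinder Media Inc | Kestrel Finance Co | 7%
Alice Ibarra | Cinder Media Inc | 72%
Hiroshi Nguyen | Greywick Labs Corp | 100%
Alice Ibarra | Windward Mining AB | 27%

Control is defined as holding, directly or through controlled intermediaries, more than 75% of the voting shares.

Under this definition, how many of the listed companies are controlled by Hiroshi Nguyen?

1

Hiroshi holds 100% of Greywick, so Hiroshi controls Greywick.
No other company's threshold is met.
Hiroshi controls 1 company.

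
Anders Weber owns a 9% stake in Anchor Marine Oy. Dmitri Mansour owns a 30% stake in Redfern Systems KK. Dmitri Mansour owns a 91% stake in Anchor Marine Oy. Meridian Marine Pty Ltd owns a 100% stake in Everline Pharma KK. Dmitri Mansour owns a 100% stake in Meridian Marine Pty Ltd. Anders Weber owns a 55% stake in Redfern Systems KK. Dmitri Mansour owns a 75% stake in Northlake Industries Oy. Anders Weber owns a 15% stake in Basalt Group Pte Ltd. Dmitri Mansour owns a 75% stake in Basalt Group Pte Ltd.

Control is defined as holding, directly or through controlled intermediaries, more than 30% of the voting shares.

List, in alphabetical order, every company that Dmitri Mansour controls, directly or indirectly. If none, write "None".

Dmitri holds 100% of Meridian, so Dmitri controls Meridian.
Dmitri holds 91% of Anchor, so Dmitri controls Anchor.
Dmitri holds 75% of Basalt, so Dmitri controls Basalt.
Dmitri holds 75% of Northlake, so Dmitri controls Northlake.
Meridian holds 100% of Everline, so Dmitri controls Everline.
No other company's threshold is met.

Anchor Marine Oy, Basalt Group Pte Ltd, Everline Pharma KK, Meridian Marine Pty Ltd, Northlake Industries Oy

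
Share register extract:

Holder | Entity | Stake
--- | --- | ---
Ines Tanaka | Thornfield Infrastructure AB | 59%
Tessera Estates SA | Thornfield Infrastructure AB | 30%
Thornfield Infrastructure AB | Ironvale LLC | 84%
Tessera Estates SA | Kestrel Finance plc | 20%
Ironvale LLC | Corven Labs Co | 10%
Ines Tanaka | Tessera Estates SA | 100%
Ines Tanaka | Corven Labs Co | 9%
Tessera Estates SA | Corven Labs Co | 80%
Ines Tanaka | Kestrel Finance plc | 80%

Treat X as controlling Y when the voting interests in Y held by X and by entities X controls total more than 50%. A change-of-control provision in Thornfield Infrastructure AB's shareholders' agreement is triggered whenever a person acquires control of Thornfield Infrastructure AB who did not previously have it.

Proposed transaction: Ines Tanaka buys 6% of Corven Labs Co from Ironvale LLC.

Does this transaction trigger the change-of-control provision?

No

The purchase adds only to Ines's holdings (Ironvale's stake shrinks), so Ines is the only person who could newly come to control Thornfield.
Ines holds 100% of Tessera, so Ines controls Tessera.
Ines and Tessera together hold 59% + 30% = 89% of Thornfield, so Ines controls Thornfield.
So Ines already controls Thornfield before the transaction.
After the purchase, Ines's direct stake in Corven rises to 9% + 6% = 15%, and Ironvale's stake falls to 4%.
Ines controlled Thornfield already, so this is not a new person acquiring control; every other person's position is unchanged or reduced.
No new person acquires control, so the clause is not triggered.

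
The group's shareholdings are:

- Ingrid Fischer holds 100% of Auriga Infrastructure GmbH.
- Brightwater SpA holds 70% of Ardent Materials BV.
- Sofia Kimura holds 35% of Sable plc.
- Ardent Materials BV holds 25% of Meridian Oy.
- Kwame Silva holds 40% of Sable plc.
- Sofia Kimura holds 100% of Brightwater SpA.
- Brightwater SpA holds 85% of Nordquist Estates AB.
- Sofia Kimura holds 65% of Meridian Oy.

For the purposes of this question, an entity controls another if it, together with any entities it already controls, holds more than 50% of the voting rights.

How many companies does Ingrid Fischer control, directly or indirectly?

1

Ingrid holds 100% of Auriga, so Ingrid controls Auriga.
No other company's threshold is met.
Ingrid controls 1 company.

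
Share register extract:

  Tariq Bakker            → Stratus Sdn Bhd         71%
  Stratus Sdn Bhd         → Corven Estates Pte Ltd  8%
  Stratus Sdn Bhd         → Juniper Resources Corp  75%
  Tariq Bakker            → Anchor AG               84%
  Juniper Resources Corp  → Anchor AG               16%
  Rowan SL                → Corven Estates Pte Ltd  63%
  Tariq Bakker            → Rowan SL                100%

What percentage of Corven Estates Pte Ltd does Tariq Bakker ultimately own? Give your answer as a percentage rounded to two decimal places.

68.68%

Tariq reaches Corven along 2 paths.
Via Rowan: 100% × 63% = 63%.
Via Stratus: 71% × 8% = 5.68%.
Total: 63% + 5.68% = 68.68%.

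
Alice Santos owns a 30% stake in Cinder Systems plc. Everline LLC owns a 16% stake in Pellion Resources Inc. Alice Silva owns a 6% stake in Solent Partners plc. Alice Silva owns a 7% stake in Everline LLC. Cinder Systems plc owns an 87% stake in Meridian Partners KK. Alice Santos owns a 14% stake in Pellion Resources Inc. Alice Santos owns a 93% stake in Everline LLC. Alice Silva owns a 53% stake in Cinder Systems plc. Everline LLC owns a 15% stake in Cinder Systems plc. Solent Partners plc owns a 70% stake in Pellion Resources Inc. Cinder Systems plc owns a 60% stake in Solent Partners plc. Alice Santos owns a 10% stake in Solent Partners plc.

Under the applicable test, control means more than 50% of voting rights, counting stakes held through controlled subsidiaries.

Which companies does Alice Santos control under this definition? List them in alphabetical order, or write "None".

Alice Santos holds 93% of Everline, so Alice Santos controls Everline.
No other company's threshold is met.

Everline LLC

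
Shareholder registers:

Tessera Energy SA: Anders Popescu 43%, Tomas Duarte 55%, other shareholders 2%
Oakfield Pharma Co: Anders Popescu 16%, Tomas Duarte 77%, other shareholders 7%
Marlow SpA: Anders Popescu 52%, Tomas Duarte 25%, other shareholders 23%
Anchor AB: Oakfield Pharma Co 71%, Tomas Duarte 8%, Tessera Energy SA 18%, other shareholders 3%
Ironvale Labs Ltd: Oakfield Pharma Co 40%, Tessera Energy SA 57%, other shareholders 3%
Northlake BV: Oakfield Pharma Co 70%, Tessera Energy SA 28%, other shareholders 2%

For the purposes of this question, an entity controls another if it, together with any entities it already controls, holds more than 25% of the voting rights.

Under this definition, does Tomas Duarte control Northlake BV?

Yes

Tomas holds 55% of Tessera, so Tomas controls Tessera.
Tomas holds 77% of Oakfield, so Tomas controls Oakfield.
Oakfield and Tessera together hold 70% + 28% = 98% of Northlake, so Tomas controls Northlake.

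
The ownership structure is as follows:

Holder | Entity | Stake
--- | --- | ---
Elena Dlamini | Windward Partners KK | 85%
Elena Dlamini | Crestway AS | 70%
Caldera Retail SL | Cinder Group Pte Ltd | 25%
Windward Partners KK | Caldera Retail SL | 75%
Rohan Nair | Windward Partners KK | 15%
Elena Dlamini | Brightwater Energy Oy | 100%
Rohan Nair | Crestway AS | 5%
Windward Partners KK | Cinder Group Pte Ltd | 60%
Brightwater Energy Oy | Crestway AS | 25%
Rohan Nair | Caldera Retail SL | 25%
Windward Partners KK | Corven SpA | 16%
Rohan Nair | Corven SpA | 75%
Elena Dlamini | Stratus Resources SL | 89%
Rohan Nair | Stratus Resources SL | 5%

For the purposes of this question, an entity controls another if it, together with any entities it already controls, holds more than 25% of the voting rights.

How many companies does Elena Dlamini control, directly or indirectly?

Elena holds 85% of Windward, so Elena controls Windward.
Elena holds 100% of Brightwater, so Elena controls Brightwater.
Elena holds 89% of Stratus, so Elena controls Stratus.
Elena and Brightwater together hold 70% + 25% = 95% of Crestway, so Elena controls Crestway.
Windward holds 75% of Caldera, so Elena controls Caldera.
Windward and Caldera together hold 60% + 25% = 85% of Cinder, so Elena controls Cinder.
No other company's threshold is met.
Elena controls 6 companies.

6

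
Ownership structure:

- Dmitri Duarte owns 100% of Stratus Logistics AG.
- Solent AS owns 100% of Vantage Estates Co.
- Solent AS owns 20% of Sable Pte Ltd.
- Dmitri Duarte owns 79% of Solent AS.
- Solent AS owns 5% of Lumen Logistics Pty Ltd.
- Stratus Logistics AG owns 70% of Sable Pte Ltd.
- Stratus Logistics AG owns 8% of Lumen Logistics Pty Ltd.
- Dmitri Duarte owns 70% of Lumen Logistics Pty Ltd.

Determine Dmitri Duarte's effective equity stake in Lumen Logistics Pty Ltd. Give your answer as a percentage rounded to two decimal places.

81.95%

Dmitri reaches Lumen along 3 paths.
Via Stratus: 100% × 8% = 8%.
Via Solent: 79% × 5% = 3.95%.
Direct stake: 70% = 70%.
Total: 8% + 3.95% + 70% = 81.95%.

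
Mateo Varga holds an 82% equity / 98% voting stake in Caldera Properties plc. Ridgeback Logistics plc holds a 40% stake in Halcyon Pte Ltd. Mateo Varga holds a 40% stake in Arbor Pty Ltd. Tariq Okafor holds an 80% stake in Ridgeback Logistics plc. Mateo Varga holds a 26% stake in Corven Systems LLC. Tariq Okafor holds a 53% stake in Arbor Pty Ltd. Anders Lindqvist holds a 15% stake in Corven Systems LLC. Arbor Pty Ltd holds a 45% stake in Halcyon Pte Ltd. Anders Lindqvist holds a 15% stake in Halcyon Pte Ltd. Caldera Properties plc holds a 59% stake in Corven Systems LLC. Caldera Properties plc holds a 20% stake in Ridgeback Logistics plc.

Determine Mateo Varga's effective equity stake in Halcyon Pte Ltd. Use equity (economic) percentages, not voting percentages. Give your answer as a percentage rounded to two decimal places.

Mateo reaches Halcyon along 2 paths.
Via Caldera → Ridgeback: 82% × 20% × 40% = 6.56%.
Via Arbor: 40% × 45% = 18%.
Total: 6.56% + 18% = 24.56%.

24.56%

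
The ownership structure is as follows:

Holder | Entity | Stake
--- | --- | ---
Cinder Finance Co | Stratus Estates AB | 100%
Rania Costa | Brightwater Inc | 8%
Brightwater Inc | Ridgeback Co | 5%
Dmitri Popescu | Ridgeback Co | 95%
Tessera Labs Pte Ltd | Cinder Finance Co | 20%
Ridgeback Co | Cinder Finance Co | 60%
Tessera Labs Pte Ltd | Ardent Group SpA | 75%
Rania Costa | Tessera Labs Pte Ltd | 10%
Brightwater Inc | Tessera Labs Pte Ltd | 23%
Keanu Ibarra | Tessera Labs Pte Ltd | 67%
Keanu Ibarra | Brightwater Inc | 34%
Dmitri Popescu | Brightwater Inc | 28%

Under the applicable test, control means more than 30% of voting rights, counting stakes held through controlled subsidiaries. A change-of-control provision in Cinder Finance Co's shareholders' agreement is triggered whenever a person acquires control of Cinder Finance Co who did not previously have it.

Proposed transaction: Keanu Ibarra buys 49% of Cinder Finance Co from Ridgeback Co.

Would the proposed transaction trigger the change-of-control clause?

The purchase adds only to Keanu's holdings (Ridgeback's stake shrinks), so Keanu is the only person who could newly come to control Cinder.
Keanu holds 34% of Brightwater, so Keanu controls Brightwater.
Keanu and Brightwater together hold 67% + 23% = 90% of Tessera, so Keanu controls Tessera.
Tessera holds 75% of Ardent, so Keanu controls Ardent.
In Cinder, Keanu's side holds only 20%, not > 30%.
So before the transaction, Keanu does not control Cinder.
After the purchase, Keanu holds 49% of Cinder directly, and Ridgeback's stake falls to 11%.
Tessera and Keanu together hold 20% + 49% = 69% of Cinder, so Keanu controls Cinder.
Keanu did not control Cinder before and does after, so the clause is triggered.

Yes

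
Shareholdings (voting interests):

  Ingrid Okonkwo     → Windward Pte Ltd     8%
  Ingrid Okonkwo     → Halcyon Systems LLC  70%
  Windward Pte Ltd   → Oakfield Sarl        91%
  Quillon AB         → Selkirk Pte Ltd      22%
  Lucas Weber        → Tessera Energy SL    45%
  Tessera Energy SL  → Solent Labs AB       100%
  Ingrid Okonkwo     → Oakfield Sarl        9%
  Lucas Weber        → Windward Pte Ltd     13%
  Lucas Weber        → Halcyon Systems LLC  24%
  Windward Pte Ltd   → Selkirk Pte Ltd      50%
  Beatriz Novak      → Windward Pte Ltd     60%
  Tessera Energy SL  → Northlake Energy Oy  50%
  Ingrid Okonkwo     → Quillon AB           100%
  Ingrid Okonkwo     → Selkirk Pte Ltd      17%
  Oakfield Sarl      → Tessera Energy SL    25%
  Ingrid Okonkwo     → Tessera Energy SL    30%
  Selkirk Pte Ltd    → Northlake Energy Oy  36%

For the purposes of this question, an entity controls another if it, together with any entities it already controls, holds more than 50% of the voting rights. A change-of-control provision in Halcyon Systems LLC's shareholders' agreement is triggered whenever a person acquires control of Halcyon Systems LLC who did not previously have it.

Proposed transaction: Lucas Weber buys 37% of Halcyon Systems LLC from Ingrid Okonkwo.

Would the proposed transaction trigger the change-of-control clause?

Yes

The purchase adds only to Lucas's holdings (Ingrid's stake shrinks), so Lucas is the only person who could newly come to control Halcyon.
Lucas's largest direct stake is 45% in Tessera, which does not meet the threshold, so Lucas controls no company.
In Halcyon, Lucas's side holds only 24%, not > 50%.
So before the transaction, Lucas does not control Halcyon.
After the purchase, Lucas's direct stake in Halcyon rises to 24% + 37% = 61%, and Ingrid's stake falls to 33%.
Lucas holds 61% of Halcyon, so Lucas controls Halcyon.
Lucas did not control Halcyon before and does after, so the clause is triggered.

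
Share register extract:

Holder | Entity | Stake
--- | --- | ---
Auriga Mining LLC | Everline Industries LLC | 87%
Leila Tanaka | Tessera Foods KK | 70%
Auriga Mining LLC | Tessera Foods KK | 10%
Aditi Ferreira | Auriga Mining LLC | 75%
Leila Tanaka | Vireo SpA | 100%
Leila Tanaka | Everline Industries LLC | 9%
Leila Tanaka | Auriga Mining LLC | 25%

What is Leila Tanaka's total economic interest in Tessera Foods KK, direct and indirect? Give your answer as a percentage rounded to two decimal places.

Leila reaches Tessera along 2 paths.
Direct stake: 70% = 70%.
Via Auriga: 25% × 10% = 2.5%.
Total: 70% + 2.5% = 72.5%.
Rounded: 72.50%.

72.50%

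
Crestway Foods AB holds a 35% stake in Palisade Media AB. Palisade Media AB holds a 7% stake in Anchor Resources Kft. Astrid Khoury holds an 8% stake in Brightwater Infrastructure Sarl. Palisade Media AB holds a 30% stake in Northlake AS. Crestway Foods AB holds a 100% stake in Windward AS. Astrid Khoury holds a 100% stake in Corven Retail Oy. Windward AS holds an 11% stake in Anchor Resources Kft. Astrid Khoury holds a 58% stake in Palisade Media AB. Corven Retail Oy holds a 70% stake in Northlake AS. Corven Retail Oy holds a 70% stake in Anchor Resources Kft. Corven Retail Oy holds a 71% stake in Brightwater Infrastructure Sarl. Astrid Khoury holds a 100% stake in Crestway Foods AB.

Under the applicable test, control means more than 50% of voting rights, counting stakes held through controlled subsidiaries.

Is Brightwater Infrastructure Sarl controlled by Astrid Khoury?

Astrid holds 100% of Corven, so Astrid controls Corven.
Astrid and Corven together hold 8% + 71% = 79% of Brightwater, so Astrid controls Brightwater.

Yes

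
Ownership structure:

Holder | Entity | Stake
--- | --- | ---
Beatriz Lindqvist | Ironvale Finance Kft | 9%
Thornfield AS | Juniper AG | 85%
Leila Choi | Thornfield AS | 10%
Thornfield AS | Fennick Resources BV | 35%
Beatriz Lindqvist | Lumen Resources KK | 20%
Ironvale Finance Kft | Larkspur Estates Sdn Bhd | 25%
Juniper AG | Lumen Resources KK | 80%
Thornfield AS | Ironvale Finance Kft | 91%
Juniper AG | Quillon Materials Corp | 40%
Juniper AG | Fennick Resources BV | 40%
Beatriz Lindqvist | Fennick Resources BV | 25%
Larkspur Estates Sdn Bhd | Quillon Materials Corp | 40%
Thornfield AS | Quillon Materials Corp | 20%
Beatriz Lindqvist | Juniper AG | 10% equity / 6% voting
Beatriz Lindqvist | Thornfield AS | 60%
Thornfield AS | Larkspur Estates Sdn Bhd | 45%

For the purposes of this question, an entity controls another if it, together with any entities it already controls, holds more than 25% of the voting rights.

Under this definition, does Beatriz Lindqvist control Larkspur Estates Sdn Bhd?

Yes

Beatriz holds 60% of Thornfield, so Beatriz controls Thornfield.
Beatriz and Thornfield together hold 9% + 91% = 100% of Ironvale, so Beatriz controls Ironvale.
Ironvale and Thornfield together hold 25% + 45% = 70% of Larkspur, so Beatriz controls Larkspur.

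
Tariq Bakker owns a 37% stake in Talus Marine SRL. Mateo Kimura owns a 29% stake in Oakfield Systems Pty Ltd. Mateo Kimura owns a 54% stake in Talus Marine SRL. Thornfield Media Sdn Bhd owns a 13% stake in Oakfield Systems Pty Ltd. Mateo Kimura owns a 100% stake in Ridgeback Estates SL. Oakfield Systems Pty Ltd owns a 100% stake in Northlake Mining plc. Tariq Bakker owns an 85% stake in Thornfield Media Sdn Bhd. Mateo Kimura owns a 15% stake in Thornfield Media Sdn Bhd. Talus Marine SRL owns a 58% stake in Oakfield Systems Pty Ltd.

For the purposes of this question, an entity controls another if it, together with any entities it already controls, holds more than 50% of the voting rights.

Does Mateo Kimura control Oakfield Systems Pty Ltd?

Yes

Mateo holds 54% of Talus, so Mateo controls Talus.
Talus and Mateo together hold 58% + 29% = 87% of Oakfield, so Mateo controls Oakfield.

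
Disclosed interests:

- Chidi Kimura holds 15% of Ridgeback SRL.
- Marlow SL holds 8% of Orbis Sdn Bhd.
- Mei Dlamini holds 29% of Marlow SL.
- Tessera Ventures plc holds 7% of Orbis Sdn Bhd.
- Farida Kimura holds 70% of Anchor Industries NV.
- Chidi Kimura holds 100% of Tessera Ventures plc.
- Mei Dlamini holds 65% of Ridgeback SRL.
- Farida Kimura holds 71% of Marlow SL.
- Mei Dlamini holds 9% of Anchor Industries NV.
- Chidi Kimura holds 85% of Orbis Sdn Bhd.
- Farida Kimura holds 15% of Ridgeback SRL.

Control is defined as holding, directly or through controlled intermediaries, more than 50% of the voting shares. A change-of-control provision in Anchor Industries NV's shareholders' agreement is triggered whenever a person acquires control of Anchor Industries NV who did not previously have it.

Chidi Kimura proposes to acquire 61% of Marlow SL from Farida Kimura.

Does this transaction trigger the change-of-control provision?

The purchase adds only to Chidi's holdings (Farida's stake shrinks), so Chidi is the only person who could newly come to control Anchor.
Chidi holds 100% of Tessera, so Chidi controls Tessera.
Tessera and Chidi together hold 7% + 85% = 92% of Orbis, so Chidi controls Orbis.
Neither Chidi nor any entity Chidi controls holds any voting interest in Anchor.
So before the transaction, Chidi does not control Anchor.
After the purchase, Chidi holds 61% of Marlow directly, and Farida's stake falls to 10%.
Chidi holds 61% of Marlow, so Chidi controls Marlow.
Marlow and Tessera and Chidi together hold 8% + 7% + 85% = 100% of Orbis, so Chidi controls Orbis.
After the transaction, neither Chidi nor any entity Chidi controls holds a voting interest in Anchor, so Chidi still does not control it.
No new person acquires control, so the clause is not triggered.

No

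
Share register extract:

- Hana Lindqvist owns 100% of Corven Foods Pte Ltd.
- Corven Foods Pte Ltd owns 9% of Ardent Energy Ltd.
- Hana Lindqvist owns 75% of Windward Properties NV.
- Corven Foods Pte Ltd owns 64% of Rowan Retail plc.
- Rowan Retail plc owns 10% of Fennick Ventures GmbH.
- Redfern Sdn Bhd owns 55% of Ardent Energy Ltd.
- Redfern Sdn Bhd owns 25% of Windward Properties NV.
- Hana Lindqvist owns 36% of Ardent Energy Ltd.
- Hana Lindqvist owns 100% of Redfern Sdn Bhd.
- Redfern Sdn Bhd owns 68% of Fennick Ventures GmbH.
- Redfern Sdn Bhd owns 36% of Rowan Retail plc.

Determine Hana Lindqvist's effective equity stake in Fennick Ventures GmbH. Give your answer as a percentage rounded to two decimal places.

Hana reaches Fennick along 3 paths.
Via Corven → Rowan: 100% × 64% × 10% = 6.4%.
Via Redfern → Rowan: 100% × 36% × 10% = 3.6%.
Via Redfern: 100% × 68% = 68%.
Total: 6.4% + 3.6% + 68% = 78%.
Rounded: 78.00%.

78.00%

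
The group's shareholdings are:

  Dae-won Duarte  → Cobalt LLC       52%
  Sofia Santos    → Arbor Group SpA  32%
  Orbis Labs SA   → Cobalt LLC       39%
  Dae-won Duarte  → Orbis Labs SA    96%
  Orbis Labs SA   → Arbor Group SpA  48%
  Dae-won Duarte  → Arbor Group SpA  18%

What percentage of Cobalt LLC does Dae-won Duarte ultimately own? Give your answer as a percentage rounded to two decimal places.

Dae-won reaches Cobalt along 2 paths.
Direct stake: 52% = 52%.
Via Orbis: 96% × 39% = 37.44%.
Total: 52% + 37.44% = 89.44%.

89.44%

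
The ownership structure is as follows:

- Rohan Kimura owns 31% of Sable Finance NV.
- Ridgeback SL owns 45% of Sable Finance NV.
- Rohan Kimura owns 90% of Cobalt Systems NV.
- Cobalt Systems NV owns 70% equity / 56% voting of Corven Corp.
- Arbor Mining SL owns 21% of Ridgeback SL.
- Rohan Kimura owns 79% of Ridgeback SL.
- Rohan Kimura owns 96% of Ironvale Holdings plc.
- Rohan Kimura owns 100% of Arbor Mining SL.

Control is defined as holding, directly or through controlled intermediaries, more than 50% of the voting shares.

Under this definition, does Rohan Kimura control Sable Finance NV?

Rohan holds 100% of Arbor, so Rohan controls Arbor.
Arbor and Rohan together hold 21% + 79% = 100% of Ridgeback, so Rohan controls Ridgeback.
Ridgeback and Rohan together hold 45% + 31% = 76% of Sable, so Rohan controls Sable.

Yes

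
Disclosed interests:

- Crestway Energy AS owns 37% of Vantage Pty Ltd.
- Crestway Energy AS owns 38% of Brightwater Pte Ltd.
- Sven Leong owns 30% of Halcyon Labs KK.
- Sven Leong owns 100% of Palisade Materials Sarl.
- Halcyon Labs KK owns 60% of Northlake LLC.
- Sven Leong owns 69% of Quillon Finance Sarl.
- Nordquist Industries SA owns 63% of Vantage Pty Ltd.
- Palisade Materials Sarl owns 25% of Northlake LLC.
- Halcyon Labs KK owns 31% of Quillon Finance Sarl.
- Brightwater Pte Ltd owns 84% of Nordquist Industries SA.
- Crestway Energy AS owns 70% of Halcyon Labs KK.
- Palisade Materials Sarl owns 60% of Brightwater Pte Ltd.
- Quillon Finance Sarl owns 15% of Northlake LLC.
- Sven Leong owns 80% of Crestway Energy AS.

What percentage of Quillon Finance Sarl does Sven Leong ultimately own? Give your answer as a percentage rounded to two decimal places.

95.66%

Sven reaches Quillon along 3 paths.
Direct stake: 69% = 69%.
Via Halcyon: 30% × 31% = 9.3%.
Via Crestway → Halcyon: 80% × 70% × 31% = 17.36%.
Total: 69% + 9.3% + 17.36% = 95.66%.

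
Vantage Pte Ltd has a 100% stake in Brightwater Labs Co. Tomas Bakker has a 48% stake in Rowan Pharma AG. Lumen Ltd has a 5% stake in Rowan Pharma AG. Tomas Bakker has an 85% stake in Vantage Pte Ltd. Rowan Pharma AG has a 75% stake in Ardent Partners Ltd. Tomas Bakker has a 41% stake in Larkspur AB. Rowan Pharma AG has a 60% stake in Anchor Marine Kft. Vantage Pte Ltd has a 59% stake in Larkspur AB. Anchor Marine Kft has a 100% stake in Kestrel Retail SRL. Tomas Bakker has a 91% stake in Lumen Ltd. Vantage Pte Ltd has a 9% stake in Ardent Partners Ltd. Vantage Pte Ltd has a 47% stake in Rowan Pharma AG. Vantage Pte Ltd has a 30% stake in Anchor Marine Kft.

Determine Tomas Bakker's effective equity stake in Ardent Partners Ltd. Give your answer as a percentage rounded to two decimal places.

77.03%

Tomas reaches Ardent along 4 paths.
Via Rowan: 48% × 75% = 36%.
Via Lumen → Rowan: 91% × 5% × 75% = 3.4125%.
Via Vantage → Rowan: 85% × 47% × 75% = 29.9625%.
Via Vantage: 85% × 9% = 7.65%.
Total: 36% + 3.4125% + 29.9625% + 7.65% = 77.025%.
Rounded: 77.03%.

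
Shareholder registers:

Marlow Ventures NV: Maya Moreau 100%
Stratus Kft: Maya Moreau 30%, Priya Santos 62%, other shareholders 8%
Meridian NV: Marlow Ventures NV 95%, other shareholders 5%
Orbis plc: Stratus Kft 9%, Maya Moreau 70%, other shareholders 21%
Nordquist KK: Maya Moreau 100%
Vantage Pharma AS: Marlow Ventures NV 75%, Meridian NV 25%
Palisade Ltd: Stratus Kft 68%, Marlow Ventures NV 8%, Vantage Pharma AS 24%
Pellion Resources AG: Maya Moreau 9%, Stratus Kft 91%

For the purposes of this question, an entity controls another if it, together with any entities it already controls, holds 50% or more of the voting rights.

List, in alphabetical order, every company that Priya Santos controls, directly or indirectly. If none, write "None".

Priya holds 62% of Stratus, so Priya controls Stratus.
Stratus holds 68% of Palisade, so Priya controls Palisade.
Stratus holds 91% of Pellion, so Priya controls Pellion.
No other company's threshold is met.

Palisade Ltd, Pellion Resources AG, Stratus Kft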